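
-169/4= -42.25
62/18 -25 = -194/9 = -21.56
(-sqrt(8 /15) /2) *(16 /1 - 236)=44 *sqrt(30) /3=80.33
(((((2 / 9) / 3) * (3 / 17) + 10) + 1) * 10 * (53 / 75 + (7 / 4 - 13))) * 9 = -1065931 / 102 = -10450.30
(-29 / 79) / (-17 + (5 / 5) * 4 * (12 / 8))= 29 / 869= 0.03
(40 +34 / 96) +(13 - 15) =1841 / 48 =38.35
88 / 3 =29.33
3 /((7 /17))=51 /7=7.29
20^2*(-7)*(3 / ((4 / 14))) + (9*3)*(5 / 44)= -1293465 / 44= -29396.93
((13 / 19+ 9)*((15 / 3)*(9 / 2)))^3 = 70957944000 / 6859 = 10345231.67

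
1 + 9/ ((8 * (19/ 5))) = 197/ 152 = 1.30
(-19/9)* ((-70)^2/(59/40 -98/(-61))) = -227164000/67671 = -3356.89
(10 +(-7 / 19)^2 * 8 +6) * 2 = 12336 / 361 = 34.17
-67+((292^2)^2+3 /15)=36349748146 /5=7269949629.20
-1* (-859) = 859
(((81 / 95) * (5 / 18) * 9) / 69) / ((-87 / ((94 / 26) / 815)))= -423 / 268540870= -0.00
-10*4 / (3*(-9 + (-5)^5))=20 / 4701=0.00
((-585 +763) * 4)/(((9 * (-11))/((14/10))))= -4984/495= -10.07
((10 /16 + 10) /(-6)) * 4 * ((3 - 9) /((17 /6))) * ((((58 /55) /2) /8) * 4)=87 /22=3.95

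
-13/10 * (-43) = 559/10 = 55.90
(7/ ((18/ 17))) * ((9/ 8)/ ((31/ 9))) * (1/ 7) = 153/ 496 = 0.31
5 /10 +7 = 15 /2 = 7.50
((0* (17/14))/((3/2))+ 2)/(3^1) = 2/3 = 0.67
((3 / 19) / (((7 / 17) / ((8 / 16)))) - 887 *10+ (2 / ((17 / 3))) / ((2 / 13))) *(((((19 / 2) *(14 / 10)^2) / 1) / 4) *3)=-842076879 / 6800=-123834.84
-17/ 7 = -2.43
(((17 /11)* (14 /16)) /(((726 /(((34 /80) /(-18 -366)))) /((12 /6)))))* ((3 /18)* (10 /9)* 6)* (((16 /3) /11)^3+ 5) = -371788963 /15869558403072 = -0.00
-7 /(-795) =0.01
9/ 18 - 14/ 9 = -19/ 18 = -1.06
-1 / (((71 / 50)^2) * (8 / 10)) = -0.62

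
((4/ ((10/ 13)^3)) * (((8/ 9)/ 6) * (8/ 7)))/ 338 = 104/ 23625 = 0.00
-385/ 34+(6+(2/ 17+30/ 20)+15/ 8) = -249/ 136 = -1.83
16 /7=2.29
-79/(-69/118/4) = 37288/69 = 540.41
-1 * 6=-6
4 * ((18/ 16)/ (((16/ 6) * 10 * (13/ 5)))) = 27/ 416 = 0.06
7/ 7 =1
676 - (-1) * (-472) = 204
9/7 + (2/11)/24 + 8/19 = 30097/17556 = 1.71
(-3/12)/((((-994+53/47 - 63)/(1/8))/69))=0.00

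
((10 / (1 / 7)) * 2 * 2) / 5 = 56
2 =2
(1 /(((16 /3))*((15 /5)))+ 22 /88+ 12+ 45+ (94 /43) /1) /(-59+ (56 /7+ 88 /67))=-2742645 /2290352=-1.20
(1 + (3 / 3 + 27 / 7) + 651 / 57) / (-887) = -2298 / 117971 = -0.02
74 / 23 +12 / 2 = 212 / 23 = 9.22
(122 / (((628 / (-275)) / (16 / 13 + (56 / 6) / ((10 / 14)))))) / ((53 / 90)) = -140306100 / 108173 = -1297.05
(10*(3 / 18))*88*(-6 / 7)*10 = -8800 / 7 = -1257.14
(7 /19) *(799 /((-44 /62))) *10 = -866915 /209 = -4147.92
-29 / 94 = -0.31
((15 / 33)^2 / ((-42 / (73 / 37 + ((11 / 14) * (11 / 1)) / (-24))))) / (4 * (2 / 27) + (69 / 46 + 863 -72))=-1503825 / 150265240048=-0.00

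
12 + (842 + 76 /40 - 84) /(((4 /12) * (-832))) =77043 /8320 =9.26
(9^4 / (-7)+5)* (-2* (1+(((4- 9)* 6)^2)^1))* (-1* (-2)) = 23519704 / 7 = 3359957.71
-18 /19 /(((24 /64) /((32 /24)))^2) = -2048 /171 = -11.98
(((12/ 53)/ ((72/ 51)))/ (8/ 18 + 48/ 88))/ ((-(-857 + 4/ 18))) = 1377/ 7281988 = 0.00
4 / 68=1 / 17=0.06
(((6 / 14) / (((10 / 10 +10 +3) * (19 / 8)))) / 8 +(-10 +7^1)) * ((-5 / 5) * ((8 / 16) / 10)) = 5583 / 37240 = 0.15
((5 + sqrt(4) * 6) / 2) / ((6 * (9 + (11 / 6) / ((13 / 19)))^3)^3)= 4205489943346848 / 432180724054753332567243791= 0.00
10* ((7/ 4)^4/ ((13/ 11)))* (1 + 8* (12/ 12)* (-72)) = -45631.99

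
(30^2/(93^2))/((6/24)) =400/961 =0.42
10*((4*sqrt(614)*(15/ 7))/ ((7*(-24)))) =-25*sqrt(614)/ 49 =-12.64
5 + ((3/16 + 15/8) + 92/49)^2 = 12615201/614656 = 20.52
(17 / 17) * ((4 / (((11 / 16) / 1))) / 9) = 64 / 99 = 0.65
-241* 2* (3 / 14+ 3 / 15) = -6989 / 35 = -199.69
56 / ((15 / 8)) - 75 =-677 / 15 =-45.13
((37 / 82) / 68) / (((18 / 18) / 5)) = 185 / 5576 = 0.03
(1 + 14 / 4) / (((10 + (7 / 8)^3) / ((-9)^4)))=2767.08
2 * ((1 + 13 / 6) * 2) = 38 / 3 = 12.67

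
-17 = -17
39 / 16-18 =-249 / 16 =-15.56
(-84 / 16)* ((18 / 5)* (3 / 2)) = -567 / 20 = -28.35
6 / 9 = 2 / 3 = 0.67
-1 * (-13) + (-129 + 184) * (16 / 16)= 68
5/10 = 1/2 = 0.50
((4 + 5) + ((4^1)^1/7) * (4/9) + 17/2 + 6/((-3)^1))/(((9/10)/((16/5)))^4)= 1040711680/413343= 2517.79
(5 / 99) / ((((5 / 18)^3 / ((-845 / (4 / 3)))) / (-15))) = 246402 / 11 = 22400.18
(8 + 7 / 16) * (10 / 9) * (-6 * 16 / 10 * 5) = -450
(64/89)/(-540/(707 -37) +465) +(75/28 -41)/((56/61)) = -25880922919/620029536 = -41.74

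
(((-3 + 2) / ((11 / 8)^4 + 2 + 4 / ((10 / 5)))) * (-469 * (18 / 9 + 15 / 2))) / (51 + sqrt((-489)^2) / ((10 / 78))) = 9124864 / 59958915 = 0.15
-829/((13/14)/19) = -220514/13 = -16962.62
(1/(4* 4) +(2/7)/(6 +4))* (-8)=-0.73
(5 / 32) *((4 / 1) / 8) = 5 / 64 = 0.08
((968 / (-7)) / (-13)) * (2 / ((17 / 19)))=36784 / 1547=23.78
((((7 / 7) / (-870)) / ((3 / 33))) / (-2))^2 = 121 / 3027600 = 0.00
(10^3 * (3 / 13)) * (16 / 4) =12000 / 13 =923.08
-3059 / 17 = -179.94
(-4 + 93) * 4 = 356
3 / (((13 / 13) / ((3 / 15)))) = 3 / 5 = 0.60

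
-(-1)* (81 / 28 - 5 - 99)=-2831 / 28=-101.11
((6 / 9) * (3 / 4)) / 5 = 1 / 10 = 0.10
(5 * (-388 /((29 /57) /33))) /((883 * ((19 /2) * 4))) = -96030 /25607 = -3.75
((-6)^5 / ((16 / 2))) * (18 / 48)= -729 / 2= -364.50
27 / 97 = 0.28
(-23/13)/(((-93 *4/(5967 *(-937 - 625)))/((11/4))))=-30231729/248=-121902.13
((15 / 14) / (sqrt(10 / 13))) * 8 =6 * sqrt(130) / 7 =9.77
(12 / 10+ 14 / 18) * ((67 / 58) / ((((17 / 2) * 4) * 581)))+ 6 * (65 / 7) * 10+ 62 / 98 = 201304335761 / 360905580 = 557.78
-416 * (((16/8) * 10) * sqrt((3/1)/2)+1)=-4160 * sqrt(6) - 416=-10605.88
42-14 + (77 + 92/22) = 109.18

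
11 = 11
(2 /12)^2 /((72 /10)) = 5 /1296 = 0.00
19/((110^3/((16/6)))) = 19/499125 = 0.00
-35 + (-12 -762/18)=-268/3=-89.33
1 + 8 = 9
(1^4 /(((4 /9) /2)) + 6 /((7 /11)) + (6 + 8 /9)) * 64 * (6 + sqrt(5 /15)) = 83936 * sqrt(3) /189 + 167872 /21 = 8763.12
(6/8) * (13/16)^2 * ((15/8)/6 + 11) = 91767/16384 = 5.60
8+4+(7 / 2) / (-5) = 113 / 10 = 11.30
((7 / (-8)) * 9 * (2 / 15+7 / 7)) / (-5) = 357 / 200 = 1.78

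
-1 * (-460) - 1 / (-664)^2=202812159 / 440896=460.00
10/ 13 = 0.77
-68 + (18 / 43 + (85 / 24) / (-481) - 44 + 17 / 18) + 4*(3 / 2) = -155833801 / 1489176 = -104.64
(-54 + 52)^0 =1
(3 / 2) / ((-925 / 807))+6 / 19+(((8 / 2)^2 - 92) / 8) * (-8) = 2636501 / 35150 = 75.01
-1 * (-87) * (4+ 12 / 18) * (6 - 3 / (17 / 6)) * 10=341040 / 17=20061.18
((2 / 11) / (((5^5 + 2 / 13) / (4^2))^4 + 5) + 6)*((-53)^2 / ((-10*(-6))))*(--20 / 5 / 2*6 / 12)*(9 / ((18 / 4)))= 252536813950013611151401 / 449513730766742254965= 561.80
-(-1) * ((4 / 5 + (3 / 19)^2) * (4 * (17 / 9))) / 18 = 50626 / 146205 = 0.35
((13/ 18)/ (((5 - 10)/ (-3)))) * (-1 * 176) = -1144/ 15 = -76.27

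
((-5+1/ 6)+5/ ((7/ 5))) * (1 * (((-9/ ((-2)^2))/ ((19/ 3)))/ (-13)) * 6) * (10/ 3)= -2385/ 3458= -0.69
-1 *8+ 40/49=-352/49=-7.18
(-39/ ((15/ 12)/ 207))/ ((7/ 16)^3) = -132268032/ 1715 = -77124.22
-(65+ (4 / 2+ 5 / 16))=-1077 / 16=-67.31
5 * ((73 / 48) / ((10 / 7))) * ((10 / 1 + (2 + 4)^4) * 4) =333683 / 12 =27806.92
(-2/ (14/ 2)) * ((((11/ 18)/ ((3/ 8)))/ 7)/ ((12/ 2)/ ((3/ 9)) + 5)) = -88/ 30429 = -0.00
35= 35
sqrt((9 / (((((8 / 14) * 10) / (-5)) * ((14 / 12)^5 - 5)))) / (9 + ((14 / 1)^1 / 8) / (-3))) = 0.57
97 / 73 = 1.33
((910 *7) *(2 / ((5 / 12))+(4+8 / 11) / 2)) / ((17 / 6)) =3011736 / 187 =16105.54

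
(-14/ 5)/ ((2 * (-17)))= 7/ 85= 0.08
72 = 72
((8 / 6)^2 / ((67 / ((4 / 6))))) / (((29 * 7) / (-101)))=-3232 / 367227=-0.01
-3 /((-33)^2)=-1 /363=-0.00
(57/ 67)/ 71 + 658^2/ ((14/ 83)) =12210543563/ 4757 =2566858.01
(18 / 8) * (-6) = -27 / 2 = -13.50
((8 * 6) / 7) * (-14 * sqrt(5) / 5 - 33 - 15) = -2304 / 7 - 96 * sqrt(5) / 5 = -372.08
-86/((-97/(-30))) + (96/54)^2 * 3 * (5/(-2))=-131740/2619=-50.30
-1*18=-18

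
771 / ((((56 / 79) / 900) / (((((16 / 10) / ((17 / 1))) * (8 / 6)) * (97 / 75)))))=158875.24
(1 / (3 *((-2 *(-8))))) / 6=1 / 288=0.00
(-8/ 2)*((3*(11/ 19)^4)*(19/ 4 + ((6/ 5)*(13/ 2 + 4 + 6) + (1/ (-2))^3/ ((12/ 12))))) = -42912771/ 1303210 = -32.93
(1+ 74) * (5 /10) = 37.50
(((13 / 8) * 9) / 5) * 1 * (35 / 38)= 819 / 304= 2.69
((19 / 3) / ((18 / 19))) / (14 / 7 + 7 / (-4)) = 722 / 27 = 26.74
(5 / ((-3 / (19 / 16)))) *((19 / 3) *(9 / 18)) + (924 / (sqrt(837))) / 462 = -1805 / 288 + 2 *sqrt(93) / 279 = -6.20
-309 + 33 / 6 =-607 / 2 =-303.50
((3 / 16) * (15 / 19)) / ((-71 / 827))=-37215 / 21584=-1.72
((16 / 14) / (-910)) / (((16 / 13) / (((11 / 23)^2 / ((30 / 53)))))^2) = -534645397 / 3949116192000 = -0.00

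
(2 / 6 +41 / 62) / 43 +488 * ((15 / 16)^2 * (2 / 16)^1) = 54909955 / 1023744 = 53.64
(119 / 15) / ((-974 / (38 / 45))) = -2261 / 328725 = -0.01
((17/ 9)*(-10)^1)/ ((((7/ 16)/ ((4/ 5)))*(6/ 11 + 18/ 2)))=-23936/ 6615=-3.62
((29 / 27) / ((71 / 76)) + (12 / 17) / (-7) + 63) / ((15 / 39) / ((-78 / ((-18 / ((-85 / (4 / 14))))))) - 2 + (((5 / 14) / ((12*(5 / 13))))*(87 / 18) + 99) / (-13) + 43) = 39508200784 / 20575188903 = 1.92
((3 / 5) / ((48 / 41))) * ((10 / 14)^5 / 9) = 25625 / 2420208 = 0.01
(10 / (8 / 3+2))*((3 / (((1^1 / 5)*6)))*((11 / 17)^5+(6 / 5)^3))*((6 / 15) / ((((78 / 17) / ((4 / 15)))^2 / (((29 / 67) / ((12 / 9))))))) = 1353970589 / 312918181875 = 0.00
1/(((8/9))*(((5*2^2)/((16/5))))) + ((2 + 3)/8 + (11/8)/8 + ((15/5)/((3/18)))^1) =18.98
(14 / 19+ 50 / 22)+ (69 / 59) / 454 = 16862815 / 5598274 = 3.01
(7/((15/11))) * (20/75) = 308/225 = 1.37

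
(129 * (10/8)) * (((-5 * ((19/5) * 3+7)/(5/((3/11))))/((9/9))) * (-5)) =44505/11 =4045.91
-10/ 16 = -5/ 8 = -0.62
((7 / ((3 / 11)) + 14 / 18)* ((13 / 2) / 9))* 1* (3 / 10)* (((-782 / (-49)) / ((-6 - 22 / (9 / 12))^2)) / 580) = 86411 / 684272400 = 0.00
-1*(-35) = 35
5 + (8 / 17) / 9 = 773 / 153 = 5.05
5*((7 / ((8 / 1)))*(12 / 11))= 4.77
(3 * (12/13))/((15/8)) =96/65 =1.48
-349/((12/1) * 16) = -349/192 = -1.82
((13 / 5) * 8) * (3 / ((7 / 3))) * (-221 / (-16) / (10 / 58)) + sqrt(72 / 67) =6 * sqrt(134) / 67 + 749853 / 350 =2143.47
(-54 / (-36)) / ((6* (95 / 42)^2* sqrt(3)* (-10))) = -147* sqrt(3) / 90250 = -0.00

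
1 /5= 0.20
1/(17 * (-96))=-1/1632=-0.00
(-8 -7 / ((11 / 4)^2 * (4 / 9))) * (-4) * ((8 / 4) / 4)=2440 / 121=20.17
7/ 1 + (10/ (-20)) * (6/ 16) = 109/ 16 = 6.81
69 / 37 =1.86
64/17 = 3.76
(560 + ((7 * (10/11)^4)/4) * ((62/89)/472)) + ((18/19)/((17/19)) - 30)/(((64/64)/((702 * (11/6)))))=-47948755632819/1306958147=-36687.29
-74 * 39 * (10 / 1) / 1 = -28860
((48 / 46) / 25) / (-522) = -4 / 50025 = -0.00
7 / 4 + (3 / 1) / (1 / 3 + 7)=95 / 44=2.16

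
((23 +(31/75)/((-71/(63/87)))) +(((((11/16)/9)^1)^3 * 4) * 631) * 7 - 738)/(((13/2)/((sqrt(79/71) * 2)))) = -27172044418807 * sqrt(5609)/8866772179200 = -229.51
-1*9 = -9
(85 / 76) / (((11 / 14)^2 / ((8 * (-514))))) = -17126480 / 2299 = -7449.53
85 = 85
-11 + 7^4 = 2390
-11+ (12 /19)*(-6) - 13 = -528 /19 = -27.79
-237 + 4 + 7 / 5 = -1158 / 5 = -231.60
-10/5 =-2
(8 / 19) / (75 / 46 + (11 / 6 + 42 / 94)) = 12972 / 120479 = 0.11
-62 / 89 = -0.70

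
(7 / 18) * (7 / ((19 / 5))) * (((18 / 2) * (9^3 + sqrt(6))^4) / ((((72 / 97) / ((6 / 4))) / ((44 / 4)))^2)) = 12007149054304635 * sqrt(6) / 2432 + 8753705777485461485 / 9728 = 911939898363467.64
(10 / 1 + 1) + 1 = 12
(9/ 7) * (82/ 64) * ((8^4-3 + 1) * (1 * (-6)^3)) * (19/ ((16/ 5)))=-8649351.76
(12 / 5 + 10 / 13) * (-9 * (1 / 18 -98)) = 181589 / 65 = 2793.68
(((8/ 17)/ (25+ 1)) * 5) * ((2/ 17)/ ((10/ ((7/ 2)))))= 14/ 3757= 0.00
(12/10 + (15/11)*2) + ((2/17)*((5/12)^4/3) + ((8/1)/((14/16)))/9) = 1006544881/203575680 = 4.94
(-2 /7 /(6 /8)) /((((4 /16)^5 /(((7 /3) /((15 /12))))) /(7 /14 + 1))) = -16384 /15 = -1092.27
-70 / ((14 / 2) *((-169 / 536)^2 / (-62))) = 178123520 / 28561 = 6236.60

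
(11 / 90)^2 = 121 / 8100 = 0.01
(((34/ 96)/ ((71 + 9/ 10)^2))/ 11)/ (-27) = -425/ 1842449004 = -0.00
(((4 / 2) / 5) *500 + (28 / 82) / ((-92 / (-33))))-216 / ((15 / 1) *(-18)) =1894699 / 9430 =200.92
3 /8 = 0.38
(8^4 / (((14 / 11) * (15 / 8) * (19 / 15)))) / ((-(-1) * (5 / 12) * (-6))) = -360448 / 665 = -542.03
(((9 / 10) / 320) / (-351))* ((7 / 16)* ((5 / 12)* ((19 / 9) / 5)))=-133 / 215654400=-0.00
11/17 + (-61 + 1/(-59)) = -60551/1003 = -60.37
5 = 5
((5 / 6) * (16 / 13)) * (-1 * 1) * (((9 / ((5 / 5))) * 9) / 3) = -360 / 13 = -27.69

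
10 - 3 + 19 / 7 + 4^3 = 516 / 7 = 73.71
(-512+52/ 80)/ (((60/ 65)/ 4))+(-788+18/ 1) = -59717/ 20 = -2985.85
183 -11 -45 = 127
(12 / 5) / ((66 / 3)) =0.11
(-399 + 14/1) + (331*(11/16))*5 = 752.81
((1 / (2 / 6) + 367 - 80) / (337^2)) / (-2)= -145 / 113569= -0.00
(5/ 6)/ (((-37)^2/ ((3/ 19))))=5/ 52022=0.00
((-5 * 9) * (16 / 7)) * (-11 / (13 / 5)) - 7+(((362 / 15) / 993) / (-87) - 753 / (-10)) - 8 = 495.46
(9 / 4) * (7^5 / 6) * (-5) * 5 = -1260525 / 8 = -157565.62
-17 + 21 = 4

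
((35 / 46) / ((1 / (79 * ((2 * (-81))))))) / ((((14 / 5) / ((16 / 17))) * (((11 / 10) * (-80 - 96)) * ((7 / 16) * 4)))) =3199500 / 331177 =9.66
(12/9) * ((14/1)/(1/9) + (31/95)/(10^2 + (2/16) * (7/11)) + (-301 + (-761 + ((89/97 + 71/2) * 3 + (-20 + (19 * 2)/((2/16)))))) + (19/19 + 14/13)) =-760563500466/1055034565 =-720.89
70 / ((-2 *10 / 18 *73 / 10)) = -630 / 73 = -8.63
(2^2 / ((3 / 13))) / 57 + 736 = 125908 / 171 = 736.30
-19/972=-0.02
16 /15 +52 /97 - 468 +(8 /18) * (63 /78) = -8815114 /18915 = -466.04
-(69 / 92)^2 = -9 / 16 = -0.56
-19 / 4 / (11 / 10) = -95 / 22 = -4.32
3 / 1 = 3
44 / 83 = 0.53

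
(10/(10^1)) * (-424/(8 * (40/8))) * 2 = -106/5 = -21.20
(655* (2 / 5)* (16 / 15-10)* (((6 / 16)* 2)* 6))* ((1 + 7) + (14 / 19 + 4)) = -12744204 / 95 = -134149.52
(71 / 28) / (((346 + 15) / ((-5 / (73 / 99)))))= -35145 / 737884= -0.05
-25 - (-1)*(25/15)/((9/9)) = -70/3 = -23.33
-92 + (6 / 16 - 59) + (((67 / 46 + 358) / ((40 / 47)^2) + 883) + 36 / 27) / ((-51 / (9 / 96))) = -3679438049 / 24023040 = -153.16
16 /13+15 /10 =71 /26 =2.73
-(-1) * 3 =3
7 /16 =0.44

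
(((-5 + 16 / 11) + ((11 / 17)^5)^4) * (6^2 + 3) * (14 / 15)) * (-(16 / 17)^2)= 7384721325797021383390244734976 / 64600958208663165243573447895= 114.31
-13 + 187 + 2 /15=2612 /15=174.13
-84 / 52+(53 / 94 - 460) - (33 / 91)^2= -358991351 / 778414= -461.18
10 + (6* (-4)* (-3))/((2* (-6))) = 4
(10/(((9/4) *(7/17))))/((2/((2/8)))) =85/63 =1.35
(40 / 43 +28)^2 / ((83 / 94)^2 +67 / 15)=205110421440 / 1285696603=159.53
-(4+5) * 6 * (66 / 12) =-297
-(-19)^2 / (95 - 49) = -361 / 46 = -7.85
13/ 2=6.50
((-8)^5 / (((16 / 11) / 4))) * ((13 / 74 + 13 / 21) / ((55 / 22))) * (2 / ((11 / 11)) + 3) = -111288320 / 777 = -143228.21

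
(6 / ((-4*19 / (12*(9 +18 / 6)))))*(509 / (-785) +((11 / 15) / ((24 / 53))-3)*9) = 2216727 / 14915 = 148.62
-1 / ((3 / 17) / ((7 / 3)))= -119 / 9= -13.22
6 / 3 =2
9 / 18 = 0.50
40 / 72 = 5 / 9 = 0.56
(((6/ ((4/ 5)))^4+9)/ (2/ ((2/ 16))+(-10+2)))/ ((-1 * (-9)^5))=5641/ 839808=0.01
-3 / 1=-3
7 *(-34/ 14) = -17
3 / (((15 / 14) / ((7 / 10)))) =49 / 25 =1.96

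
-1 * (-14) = 14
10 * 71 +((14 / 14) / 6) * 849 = 851.50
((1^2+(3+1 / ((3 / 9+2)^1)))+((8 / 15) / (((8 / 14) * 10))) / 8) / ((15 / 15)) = 18649 / 4200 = 4.44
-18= -18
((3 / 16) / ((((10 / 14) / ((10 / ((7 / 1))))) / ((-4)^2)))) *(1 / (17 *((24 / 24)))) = 6 / 17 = 0.35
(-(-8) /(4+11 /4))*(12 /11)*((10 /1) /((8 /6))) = 320 /33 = 9.70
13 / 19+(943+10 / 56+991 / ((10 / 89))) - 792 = 23864889 / 2660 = 8971.76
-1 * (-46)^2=-2116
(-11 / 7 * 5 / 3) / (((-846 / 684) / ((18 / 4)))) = 3135 / 329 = 9.53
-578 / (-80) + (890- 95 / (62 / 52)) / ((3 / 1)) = 277.33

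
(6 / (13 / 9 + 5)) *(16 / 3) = 144 / 29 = 4.97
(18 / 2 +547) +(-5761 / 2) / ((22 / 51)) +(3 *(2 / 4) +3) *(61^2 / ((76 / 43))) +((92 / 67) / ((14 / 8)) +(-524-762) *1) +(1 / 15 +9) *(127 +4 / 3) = 3230.68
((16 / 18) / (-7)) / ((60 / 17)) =-34 / 945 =-0.04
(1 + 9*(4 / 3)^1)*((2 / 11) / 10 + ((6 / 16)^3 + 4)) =1490281 / 28160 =52.92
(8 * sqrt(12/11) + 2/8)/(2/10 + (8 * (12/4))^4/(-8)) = -80 * sqrt(33)/2280949 - 5/829436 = -0.00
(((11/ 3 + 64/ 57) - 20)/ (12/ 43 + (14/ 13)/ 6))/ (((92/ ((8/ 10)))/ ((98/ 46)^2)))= -1163651853/ 888860185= -1.31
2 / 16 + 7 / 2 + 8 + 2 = 109 / 8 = 13.62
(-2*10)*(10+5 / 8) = -425 / 2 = -212.50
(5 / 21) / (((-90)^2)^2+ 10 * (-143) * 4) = 1 / 275537976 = 0.00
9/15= 3/5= 0.60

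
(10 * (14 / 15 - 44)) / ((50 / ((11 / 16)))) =-3553 / 600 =-5.92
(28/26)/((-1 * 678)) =-7/4407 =-0.00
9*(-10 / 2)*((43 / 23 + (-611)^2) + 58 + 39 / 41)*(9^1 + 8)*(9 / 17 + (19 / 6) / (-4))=565118986485 / 7544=74909727.79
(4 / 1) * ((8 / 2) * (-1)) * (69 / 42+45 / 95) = -4504 / 133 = -33.86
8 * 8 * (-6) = -384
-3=-3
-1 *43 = -43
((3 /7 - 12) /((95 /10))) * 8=-1296 /133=-9.74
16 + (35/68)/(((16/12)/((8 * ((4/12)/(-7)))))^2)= 1909/119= 16.04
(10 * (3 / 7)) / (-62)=-15 / 217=-0.07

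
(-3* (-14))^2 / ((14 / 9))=1134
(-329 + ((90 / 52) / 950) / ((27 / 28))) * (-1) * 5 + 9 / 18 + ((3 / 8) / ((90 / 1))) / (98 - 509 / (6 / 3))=15265742173 / 9277320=1645.49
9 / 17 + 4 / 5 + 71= 6148 / 85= 72.33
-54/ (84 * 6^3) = -1/ 336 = -0.00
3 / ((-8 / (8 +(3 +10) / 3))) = -37 / 8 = -4.62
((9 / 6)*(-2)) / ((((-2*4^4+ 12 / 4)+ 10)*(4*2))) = 3 / 3992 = 0.00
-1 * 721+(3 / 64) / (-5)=-230723 / 320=-721.01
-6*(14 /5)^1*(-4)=336 /5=67.20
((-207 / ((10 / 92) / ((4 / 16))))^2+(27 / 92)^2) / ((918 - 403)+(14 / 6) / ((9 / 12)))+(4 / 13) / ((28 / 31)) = 39312813702559 / 89788862800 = 437.84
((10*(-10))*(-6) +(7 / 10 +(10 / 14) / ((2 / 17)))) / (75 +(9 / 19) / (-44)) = 5918044 / 731395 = 8.09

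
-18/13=-1.38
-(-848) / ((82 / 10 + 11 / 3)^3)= 0.51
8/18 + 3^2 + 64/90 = 457/45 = 10.16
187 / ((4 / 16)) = 748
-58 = -58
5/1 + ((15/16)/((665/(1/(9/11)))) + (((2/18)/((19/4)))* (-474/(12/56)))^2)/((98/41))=1125.10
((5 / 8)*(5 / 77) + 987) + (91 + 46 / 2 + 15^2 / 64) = 5443253 / 4928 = 1104.56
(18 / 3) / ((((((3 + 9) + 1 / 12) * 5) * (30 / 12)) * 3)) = 0.01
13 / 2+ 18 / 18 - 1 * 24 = -33 / 2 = -16.50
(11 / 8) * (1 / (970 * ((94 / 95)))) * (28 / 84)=209 / 437664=0.00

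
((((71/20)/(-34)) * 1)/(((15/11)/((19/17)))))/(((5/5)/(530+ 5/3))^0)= -14839/173400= -0.09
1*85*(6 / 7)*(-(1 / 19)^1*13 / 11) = -6630 / 1463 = -4.53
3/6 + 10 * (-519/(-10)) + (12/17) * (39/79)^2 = 110271287/212194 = 519.67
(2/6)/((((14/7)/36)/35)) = 210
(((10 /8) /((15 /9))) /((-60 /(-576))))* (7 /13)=252 /65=3.88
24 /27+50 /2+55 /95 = 4526 /171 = 26.47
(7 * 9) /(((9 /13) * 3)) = 91 /3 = 30.33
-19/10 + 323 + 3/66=17663/55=321.15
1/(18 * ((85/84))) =14/255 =0.05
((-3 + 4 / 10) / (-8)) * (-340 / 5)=-221 / 10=-22.10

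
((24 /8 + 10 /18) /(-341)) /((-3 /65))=2080 /9207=0.23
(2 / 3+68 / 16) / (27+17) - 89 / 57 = -14543 / 10032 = -1.45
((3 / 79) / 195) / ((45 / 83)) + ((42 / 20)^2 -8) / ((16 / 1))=-0.22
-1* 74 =-74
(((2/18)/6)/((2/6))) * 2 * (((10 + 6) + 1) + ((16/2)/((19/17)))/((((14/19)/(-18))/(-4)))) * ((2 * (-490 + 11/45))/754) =-22105117/213759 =-103.41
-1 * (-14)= 14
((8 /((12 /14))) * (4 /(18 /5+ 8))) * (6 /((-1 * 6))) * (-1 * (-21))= -1960 /29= -67.59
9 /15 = 3 /5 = 0.60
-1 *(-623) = 623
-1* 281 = -281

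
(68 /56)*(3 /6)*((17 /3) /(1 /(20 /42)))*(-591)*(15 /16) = -1423325 /1568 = -907.73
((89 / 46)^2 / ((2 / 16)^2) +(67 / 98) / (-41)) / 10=101837961 / 4251044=23.96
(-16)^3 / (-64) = 64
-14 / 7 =-2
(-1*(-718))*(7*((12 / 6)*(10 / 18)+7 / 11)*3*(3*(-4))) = -3477992 / 11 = -316181.09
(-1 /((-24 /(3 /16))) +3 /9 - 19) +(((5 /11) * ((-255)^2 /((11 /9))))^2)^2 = 28151576655600088557868617635 /82313810304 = 342003080061913696.12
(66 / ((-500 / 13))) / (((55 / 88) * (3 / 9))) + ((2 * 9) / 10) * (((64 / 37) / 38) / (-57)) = -68773836 / 8348125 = -8.24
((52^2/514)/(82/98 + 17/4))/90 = 132496/11530305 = 0.01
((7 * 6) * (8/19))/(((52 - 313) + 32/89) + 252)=-29904/14611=-2.05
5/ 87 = 0.06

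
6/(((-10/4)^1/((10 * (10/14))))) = -120/7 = -17.14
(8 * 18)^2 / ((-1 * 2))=-10368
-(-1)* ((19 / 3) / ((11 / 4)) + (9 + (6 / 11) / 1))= 391 / 33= 11.85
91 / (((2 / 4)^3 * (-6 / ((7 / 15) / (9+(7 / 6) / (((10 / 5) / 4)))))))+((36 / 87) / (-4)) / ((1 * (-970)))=-5.00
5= 5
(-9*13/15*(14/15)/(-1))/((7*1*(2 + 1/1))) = 26/75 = 0.35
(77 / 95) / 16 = 77 / 1520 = 0.05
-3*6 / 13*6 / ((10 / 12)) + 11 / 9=-5117 / 585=-8.75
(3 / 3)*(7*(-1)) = -7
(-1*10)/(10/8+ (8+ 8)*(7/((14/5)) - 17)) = 0.04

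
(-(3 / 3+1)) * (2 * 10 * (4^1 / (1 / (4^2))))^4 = -5368709120000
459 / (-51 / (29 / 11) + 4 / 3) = -25.48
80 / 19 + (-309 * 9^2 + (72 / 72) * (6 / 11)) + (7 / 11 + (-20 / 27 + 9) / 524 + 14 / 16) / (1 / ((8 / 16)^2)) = -591950872115 / 23655456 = -25023.86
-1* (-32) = 32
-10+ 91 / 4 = 51 / 4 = 12.75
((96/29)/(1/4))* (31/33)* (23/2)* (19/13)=867008/4147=209.07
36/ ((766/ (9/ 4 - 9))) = -243/ 766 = -0.32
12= 12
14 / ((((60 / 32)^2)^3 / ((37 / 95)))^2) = 1317077491122176 / 1170960699462890625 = 0.00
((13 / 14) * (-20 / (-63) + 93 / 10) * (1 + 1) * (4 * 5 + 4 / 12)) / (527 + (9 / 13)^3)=10556117039 / 15327590040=0.69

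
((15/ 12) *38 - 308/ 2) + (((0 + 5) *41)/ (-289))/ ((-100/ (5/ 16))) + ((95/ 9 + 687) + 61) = 108544145/ 166464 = 652.06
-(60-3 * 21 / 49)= -411 / 7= -58.71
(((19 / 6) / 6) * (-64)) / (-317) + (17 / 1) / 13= 52453 / 37089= 1.41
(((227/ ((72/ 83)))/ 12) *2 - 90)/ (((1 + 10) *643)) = -20039/ 3055536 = -0.01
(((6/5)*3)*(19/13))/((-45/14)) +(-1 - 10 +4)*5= -11907/325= -36.64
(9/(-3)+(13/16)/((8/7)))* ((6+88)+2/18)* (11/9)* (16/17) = -2729881/11016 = -247.81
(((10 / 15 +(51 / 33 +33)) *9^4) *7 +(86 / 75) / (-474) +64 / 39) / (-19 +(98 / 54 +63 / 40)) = -103598.31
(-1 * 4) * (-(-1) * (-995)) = 3980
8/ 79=0.10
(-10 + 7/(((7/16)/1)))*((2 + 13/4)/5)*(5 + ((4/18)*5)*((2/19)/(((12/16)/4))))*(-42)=-28273/19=-1488.05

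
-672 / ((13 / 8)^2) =-43008 / 169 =-254.49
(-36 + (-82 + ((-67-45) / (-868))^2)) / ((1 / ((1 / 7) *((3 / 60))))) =-56691 / 67270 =-0.84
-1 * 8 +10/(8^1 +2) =-7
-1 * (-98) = 98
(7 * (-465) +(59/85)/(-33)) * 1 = -9130334/2805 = -3255.02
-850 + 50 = -800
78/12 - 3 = 3.50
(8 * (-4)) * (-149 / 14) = 2384 / 7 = 340.57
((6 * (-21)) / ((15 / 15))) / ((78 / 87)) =-1827 / 13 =-140.54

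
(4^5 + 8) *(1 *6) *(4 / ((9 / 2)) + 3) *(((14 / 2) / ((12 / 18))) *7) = 1769880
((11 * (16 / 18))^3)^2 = 464404086784 / 531441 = 873858.22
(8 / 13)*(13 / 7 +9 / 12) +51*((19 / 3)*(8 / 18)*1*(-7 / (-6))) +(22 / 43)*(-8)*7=14837068 / 105651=140.43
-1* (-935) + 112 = 1047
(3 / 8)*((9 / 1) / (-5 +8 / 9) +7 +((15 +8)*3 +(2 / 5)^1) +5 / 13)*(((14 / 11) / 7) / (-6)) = -89701 / 105820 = -0.85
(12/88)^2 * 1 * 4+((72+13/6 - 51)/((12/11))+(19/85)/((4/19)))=16567103/740520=22.37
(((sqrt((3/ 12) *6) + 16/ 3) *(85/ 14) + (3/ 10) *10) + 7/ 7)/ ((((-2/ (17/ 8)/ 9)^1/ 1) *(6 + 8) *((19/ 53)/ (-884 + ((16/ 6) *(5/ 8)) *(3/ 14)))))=8526897315 *sqrt(6)/ 1668352 + 6386813283/ 104272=73770.74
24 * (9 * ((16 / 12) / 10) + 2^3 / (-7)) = 48 / 35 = 1.37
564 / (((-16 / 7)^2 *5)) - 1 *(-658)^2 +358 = -138427011 / 320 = -432584.41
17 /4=4.25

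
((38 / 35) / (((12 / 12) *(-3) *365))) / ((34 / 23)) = -437 / 651525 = -0.00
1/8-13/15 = -89/120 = -0.74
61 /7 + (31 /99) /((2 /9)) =10.12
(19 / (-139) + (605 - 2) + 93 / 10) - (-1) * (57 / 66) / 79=369725694 / 603955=612.17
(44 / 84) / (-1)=-0.52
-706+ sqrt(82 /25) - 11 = -717+ sqrt(82) /5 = -715.19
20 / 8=5 / 2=2.50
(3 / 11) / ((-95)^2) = 3 / 99275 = 0.00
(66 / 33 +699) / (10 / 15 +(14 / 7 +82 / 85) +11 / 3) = 178755 / 1861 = 96.05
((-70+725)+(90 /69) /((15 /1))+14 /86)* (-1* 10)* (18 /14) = -58323780 /6923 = -8424.64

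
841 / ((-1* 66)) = -841 / 66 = -12.74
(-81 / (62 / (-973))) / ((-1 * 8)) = -78813 / 496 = -158.90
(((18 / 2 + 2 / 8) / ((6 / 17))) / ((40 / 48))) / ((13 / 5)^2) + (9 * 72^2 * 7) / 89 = 221056097 / 60164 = 3674.23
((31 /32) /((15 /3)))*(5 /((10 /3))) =93 /320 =0.29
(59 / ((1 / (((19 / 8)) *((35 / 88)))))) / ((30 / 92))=180481 / 1056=170.91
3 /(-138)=-1 /46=-0.02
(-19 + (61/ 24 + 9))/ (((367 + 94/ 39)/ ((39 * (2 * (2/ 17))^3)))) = -726024/ 70781591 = -0.01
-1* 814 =-814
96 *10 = 960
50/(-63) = -50/63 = -0.79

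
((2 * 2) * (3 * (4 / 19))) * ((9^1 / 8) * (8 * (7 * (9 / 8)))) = 3402 / 19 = 179.05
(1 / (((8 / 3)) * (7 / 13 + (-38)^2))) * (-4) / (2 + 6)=-39 / 300464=-0.00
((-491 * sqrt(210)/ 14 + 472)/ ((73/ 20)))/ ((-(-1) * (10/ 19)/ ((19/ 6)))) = 170392/ 219 -177251 * sqrt(210)/ 3066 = -59.73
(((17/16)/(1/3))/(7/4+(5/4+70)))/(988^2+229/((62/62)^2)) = 51/1140403664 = 0.00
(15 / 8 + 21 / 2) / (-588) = -33 / 1568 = -0.02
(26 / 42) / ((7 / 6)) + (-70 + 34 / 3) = -8546 / 147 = -58.14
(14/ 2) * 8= 56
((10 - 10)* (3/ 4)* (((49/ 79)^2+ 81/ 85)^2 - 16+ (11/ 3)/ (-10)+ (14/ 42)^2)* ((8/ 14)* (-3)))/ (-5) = 0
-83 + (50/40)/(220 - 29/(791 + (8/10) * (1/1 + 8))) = -82.99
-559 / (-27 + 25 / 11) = 22.61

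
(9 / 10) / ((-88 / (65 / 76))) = -117 / 13376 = -0.01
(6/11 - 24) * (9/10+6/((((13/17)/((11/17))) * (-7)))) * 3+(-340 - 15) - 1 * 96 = -2318788/5005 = -463.29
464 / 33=14.06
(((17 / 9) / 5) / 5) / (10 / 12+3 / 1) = 34 / 1725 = 0.02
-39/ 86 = -0.45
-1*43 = -43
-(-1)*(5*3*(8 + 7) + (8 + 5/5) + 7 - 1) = 240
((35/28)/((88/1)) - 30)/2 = -10555/704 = -14.99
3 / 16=0.19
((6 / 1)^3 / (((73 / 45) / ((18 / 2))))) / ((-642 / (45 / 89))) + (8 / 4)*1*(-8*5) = -56270420 / 695179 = -80.94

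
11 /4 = 2.75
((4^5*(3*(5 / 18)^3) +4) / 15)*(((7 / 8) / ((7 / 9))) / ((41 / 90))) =4243 / 369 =11.50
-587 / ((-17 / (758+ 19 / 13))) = 5795451 / 221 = 26223.76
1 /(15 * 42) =1 /630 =0.00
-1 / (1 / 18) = -18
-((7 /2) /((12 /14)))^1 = -49 /12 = -4.08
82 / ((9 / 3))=82 / 3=27.33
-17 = -17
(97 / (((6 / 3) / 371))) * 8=143948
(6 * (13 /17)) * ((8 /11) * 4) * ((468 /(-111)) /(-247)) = 29952 /131461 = 0.23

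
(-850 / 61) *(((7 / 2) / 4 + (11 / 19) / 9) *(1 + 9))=-2730625 / 20862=-130.89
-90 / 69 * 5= -150 / 23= -6.52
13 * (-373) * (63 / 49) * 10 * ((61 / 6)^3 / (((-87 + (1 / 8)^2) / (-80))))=-7044037561600 / 116907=-60253342.93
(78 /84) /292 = 13 /4088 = 0.00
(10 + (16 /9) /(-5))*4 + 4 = 1916 /45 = 42.58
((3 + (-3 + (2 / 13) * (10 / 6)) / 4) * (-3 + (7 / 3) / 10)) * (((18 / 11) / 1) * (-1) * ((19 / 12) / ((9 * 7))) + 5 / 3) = -22502213 / 2162160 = -10.41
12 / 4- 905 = -902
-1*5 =-5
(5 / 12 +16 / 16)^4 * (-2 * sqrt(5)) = -83521 * sqrt(5) / 10368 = -18.01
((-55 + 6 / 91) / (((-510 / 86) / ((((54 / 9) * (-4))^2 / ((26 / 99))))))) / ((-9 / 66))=-14981643072 / 100555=-148989.54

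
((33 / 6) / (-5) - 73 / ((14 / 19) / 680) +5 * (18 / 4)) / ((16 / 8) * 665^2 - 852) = -2357151 / 30925930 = -0.08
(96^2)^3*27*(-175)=-3698530556313600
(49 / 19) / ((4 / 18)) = 441 / 38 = 11.61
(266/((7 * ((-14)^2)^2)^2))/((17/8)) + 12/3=43904724435/10976181104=4.00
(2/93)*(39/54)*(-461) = -5993/837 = -7.16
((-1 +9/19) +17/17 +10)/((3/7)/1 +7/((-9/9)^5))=-1393/874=-1.59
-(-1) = 1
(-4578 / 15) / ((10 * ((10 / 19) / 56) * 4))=-101479 / 125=-811.83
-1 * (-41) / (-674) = -41 / 674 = -0.06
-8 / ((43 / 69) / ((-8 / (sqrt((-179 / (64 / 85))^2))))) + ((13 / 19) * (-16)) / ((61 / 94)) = -12464237024 / 758269955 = -16.44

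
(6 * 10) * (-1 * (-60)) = 3600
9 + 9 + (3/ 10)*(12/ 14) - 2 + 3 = 674/ 35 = 19.26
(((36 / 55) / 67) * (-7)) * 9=-2268 / 3685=-0.62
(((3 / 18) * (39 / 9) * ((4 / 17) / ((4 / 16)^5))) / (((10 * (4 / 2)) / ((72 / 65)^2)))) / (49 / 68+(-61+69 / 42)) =-8257536 / 45355375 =-0.18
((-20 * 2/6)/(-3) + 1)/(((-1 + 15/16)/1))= -464/9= -51.56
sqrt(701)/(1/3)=3 * sqrt(701)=79.43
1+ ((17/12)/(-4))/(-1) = 65/48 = 1.35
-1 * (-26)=26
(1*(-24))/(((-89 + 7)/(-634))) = -7608/41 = -185.56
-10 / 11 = -0.91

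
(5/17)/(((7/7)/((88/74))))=220/629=0.35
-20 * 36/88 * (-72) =6480/11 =589.09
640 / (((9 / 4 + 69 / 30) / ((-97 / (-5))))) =248320 / 91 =2728.79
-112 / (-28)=4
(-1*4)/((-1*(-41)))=-4/41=-0.10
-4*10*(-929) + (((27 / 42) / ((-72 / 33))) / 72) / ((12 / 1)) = 1198632949 / 32256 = 37160.00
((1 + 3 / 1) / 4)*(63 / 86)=63 / 86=0.73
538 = 538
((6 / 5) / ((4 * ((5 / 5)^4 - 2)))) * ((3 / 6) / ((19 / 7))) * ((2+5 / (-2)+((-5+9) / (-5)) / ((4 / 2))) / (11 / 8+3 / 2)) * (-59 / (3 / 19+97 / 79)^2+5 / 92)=-576811813473 / 1087116160000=-0.53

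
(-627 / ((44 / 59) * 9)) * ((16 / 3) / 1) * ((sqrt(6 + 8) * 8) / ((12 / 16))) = -143488 * sqrt(14) / 27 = -19884.55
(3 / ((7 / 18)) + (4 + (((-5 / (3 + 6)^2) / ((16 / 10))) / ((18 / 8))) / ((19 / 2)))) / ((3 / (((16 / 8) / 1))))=2271214 / 290871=7.81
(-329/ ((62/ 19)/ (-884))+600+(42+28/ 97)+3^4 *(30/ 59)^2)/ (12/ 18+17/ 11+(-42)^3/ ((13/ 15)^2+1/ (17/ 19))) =-55425014109982836/ 24470704768435633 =-2.26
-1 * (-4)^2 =-16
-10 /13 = -0.77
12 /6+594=596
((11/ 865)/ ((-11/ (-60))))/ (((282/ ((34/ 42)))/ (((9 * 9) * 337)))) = 309366/ 56917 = 5.44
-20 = -20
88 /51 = 1.73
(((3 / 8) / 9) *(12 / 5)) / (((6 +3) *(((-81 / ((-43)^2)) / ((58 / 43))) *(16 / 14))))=-8729 / 29160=-0.30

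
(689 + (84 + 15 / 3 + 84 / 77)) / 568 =4285 / 3124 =1.37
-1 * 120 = -120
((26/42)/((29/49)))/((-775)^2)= 91/52254375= 0.00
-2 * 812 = -1624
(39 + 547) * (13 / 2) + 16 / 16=3810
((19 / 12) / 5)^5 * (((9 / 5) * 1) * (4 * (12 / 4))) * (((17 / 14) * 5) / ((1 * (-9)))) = -42093683 / 907200000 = -0.05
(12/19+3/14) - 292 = -291.15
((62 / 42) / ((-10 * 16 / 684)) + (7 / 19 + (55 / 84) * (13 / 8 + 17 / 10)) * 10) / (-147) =-611087 / 4692240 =-0.13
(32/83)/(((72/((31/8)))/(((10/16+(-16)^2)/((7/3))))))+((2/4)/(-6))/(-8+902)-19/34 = 365177011/211920912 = 1.72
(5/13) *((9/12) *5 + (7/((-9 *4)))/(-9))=235/162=1.45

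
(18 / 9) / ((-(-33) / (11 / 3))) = 2 / 9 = 0.22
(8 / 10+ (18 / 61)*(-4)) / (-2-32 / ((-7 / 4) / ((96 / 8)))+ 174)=-0.00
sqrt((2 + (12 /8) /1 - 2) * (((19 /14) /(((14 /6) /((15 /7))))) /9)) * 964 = 482 * sqrt(1995) /49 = 439.36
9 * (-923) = -8307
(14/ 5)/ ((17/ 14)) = 196/ 85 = 2.31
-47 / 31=-1.52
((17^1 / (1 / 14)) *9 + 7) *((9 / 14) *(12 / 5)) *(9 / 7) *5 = 149202 / 7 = 21314.57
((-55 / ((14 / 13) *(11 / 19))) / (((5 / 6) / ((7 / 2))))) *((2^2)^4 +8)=-97812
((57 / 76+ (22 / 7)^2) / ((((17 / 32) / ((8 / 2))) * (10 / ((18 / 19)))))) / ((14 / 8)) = 2399616 / 553945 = 4.33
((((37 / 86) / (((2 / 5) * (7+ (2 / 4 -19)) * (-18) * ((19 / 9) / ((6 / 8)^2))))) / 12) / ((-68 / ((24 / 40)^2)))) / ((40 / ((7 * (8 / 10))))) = -6993 / 81778432000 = -0.00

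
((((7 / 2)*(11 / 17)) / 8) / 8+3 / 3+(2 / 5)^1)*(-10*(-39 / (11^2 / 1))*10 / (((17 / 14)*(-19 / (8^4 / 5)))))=-1091440896 / 664411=-1642.72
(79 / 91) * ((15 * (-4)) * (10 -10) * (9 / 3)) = 0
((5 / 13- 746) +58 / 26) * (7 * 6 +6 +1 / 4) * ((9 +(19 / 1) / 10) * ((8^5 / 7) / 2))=-416361611264 / 455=-915080464.32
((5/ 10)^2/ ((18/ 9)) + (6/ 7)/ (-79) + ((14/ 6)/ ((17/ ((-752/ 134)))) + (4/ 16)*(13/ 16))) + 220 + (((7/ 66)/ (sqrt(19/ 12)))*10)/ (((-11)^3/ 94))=26550799829/ 120934464 - 6580*sqrt(57)/ 834537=219.49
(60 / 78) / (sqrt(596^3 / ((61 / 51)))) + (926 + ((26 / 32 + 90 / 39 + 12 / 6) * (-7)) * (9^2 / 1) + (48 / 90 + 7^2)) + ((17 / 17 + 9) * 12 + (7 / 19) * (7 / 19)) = -2035800841 / 1126320 + 5 * sqrt(463539) / 58877052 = -1807.48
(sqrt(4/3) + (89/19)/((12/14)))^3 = 393905*sqrt(3)/6498 + 274190399/1481544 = 290.07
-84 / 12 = -7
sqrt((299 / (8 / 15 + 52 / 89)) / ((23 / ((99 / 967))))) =3 * sqrt(68857715355) / 721382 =1.09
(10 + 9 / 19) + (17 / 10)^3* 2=192847 / 9500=20.30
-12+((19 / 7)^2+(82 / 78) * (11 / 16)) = -119549 / 30576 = -3.91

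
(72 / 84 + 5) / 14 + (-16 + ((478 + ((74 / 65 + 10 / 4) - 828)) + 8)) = -1127309 / 3185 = -353.94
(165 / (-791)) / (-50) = 33 / 7910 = 0.00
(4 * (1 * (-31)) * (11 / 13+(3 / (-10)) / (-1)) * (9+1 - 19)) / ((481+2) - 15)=4619 / 1690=2.73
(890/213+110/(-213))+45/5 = 899/71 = 12.66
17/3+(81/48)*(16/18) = 43/6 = 7.17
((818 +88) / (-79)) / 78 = -151 / 1027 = -0.15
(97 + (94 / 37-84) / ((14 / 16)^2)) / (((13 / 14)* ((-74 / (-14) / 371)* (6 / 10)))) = -63199850 / 53391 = -1183.72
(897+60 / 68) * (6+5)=167904 / 17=9876.71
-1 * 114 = -114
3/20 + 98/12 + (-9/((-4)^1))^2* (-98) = -58537/120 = -487.81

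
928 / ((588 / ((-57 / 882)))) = -0.10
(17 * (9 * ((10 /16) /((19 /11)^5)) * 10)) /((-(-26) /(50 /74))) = 15400501875 /9528028952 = 1.62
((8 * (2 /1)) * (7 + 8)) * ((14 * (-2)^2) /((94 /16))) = 2287.66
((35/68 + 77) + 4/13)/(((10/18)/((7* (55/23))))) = 47674935/20332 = 2344.82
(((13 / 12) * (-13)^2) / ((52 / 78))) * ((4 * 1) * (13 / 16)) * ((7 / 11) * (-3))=-599781 / 352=-1703.92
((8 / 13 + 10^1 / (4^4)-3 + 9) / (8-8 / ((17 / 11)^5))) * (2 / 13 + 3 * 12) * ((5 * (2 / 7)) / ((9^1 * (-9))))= -6157813319725 / 10293125746176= -0.60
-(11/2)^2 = -30.25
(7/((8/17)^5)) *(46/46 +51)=129206987/8192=15772.34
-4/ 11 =-0.36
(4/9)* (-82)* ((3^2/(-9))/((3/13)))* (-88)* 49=-18386368/27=-680976.59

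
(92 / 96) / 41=23 / 984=0.02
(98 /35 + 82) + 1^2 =429 /5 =85.80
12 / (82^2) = 3 / 1681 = 0.00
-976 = -976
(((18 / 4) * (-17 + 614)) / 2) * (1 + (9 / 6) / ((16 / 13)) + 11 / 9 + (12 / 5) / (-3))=2270391 / 640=3547.49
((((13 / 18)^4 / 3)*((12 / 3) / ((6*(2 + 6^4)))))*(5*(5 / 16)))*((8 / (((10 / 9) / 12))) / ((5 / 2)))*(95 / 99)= 2713295 / 1124135496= 0.00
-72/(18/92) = -368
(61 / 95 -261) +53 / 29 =-712251 / 2755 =-258.53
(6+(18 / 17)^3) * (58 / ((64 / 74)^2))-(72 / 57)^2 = 252308085627 / 454039808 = 555.70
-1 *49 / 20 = -49 / 20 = -2.45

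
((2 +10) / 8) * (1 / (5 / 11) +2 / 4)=81 / 20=4.05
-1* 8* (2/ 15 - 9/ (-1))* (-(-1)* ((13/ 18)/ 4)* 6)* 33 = -39182/ 15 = -2612.13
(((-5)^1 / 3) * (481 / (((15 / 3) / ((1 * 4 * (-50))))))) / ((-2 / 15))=-240500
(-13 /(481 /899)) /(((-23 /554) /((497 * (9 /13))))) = 2227759758 /11063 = 201370.31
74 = 74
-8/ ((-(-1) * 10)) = -0.80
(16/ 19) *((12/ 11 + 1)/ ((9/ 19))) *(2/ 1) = 736/ 99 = 7.43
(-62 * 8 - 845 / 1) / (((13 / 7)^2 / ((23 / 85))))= -1511307 / 14365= -105.21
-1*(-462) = 462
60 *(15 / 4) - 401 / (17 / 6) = 1419 / 17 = 83.47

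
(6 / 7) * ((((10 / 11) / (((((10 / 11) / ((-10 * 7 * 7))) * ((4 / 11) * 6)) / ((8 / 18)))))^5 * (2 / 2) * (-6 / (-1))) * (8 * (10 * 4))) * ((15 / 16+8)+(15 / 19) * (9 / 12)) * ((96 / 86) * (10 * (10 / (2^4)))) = -470689261012310725000000 / 434187297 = -1084069626782081.39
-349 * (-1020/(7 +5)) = 29665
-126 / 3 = -42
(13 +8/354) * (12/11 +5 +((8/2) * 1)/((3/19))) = 2390285/5841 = 409.23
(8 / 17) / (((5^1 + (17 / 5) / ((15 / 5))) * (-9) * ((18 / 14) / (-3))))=70 / 3519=0.02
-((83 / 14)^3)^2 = -43421.05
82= 82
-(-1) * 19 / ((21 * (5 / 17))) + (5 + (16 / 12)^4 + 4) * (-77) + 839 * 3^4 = 190017911 / 2835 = 67025.72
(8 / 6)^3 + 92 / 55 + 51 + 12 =99559 / 1485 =67.04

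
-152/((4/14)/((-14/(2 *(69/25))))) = 93100/69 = 1349.28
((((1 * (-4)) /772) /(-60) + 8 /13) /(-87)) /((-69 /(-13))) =-92653 /69514740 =-0.00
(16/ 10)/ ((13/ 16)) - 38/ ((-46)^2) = 134189/ 68770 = 1.95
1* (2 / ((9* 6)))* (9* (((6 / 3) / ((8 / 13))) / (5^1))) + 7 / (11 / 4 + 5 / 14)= 4297 / 1740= 2.47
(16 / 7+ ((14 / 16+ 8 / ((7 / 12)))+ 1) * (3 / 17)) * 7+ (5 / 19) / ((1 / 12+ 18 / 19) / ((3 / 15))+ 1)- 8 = 5209081 / 190808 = 27.30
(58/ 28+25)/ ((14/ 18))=3411/ 98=34.81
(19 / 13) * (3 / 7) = 57 / 91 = 0.63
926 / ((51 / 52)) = 48152 / 51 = 944.16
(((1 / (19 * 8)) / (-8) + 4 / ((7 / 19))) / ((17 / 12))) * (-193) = -53504811 / 36176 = -1479.01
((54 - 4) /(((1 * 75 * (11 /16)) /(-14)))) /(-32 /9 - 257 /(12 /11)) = 5376 /94699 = 0.06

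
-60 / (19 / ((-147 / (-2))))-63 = -5607 / 19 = -295.11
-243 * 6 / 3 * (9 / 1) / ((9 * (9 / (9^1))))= -486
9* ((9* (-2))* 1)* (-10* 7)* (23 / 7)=37260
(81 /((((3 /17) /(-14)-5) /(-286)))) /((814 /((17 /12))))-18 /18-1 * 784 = -68591297 /88282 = -776.96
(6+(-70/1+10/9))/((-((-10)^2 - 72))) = 283/126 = 2.25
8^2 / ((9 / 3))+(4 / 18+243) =2381 / 9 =264.56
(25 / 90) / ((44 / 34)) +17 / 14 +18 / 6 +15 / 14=15247 / 2772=5.50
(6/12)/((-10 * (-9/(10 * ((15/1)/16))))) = 5/96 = 0.05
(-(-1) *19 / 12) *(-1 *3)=-19 / 4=-4.75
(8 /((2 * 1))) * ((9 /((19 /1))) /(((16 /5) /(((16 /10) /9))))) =2 /19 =0.11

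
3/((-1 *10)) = -3/10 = -0.30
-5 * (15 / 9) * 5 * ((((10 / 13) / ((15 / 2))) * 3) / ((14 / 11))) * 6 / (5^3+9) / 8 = -1375 / 24388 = -0.06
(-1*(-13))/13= 1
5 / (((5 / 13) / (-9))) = -117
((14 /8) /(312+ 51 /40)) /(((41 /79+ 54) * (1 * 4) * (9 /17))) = 47005 /971478306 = 0.00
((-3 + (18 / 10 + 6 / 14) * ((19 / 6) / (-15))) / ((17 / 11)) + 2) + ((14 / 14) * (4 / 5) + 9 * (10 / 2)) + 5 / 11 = 4516928 / 98175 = 46.01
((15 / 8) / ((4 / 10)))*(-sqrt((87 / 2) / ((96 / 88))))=-75*sqrt(638) / 64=-29.60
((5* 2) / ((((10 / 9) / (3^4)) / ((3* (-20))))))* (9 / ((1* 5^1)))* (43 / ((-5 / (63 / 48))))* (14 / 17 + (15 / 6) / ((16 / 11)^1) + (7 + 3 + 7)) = 188952725619 / 10880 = 17366978.46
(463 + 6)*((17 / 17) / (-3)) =-469 / 3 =-156.33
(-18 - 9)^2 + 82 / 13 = 9559 / 13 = 735.31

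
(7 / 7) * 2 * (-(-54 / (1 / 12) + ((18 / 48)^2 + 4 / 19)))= 1295.30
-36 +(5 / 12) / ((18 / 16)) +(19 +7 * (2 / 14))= -422 / 27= -15.63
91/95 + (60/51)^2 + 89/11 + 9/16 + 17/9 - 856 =-36666023659/43488720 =-843.12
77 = 77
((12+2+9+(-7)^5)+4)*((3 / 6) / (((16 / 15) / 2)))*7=-440475 / 4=-110118.75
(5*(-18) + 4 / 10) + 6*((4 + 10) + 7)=182 / 5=36.40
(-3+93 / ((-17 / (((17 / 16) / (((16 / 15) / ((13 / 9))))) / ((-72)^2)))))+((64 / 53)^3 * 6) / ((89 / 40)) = 30714870367909 / 17584198336512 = 1.75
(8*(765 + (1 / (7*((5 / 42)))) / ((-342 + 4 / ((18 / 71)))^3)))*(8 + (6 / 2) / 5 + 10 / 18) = 553942023098171 / 9886172600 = 56032.00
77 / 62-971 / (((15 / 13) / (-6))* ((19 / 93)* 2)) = 72791533 / 5890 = 12358.49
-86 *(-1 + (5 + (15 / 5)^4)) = -7310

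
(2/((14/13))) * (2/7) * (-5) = -130/49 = -2.65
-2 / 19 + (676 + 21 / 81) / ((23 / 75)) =8672611 / 3933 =2205.09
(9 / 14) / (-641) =-9 / 8974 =-0.00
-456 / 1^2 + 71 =-385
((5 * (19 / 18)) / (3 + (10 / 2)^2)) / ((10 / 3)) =19 / 336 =0.06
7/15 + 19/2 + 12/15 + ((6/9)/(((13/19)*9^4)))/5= 5509943/511758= 10.77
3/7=0.43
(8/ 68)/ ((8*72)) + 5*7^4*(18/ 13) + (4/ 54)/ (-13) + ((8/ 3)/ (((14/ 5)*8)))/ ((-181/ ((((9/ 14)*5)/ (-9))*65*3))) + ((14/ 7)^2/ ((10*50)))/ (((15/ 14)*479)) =8427302293317680693/ 506986274340000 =16622.35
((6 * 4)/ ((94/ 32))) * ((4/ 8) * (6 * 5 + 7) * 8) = 56832/ 47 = 1209.19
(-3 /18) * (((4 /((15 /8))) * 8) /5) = -128 /225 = -0.57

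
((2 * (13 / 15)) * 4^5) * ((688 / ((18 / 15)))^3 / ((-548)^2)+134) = 10275113259008 / 7601445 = 1351731.58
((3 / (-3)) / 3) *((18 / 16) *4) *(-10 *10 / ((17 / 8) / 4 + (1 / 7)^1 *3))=156.28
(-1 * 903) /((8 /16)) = -1806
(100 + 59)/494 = 159/494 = 0.32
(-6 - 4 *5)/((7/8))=-208/7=-29.71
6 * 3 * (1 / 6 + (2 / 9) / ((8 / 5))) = 11 / 2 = 5.50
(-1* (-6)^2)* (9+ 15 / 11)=-4104 / 11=-373.09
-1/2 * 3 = -3/2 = -1.50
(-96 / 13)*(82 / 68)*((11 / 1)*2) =-43296 / 221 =-195.91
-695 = -695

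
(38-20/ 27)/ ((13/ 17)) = 17102/ 351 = 48.72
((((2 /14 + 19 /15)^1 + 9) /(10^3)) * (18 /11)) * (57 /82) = 186903 /15785000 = 0.01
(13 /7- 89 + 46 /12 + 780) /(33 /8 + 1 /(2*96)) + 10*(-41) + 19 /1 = -1234089 /5551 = -222.32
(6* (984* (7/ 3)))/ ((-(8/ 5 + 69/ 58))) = -3995040/ 809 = -4938.24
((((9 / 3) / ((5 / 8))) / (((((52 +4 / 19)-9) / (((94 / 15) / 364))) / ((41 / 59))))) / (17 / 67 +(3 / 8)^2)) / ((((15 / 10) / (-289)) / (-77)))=210144005632 / 4203294225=50.00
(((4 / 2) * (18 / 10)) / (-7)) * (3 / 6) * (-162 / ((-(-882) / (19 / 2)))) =1539 / 3430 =0.45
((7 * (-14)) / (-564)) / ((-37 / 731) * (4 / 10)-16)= -179095 / 16512228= -0.01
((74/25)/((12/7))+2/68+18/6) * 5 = 6064/255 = 23.78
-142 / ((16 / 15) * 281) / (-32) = 1065 / 71936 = 0.01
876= 876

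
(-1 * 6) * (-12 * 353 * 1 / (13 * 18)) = 1412 / 13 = 108.62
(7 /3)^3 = 343 /27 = 12.70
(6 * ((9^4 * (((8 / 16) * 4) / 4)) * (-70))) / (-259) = 196830 / 37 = 5319.73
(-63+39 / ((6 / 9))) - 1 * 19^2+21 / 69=-16799 / 46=-365.20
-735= -735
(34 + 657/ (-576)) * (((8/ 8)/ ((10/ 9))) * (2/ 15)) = 6309/ 1600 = 3.94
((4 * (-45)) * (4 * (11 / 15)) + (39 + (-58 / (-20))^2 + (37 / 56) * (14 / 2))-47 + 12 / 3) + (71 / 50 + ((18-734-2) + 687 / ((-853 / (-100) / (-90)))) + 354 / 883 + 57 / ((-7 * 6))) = -8947288693137 / 1054478600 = -8485.04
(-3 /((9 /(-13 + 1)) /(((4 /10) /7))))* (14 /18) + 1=53 /45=1.18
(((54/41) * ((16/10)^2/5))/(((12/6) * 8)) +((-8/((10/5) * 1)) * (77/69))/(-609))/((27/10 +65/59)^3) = 2500937872736/2777410166199561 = 0.00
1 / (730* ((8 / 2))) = 0.00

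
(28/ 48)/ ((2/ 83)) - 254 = -5515/ 24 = -229.79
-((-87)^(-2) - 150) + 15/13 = 14873072/98397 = 151.15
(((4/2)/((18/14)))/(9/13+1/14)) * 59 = 150332/1251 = 120.17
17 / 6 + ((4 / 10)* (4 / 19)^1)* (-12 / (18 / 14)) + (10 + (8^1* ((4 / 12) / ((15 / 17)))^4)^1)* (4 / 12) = 5.44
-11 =-11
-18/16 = -9/8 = -1.12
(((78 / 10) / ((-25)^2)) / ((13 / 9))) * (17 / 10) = 459 / 31250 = 0.01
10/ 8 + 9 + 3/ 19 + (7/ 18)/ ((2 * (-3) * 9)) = 48020/ 4617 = 10.40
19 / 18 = 1.06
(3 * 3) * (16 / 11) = 144 / 11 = 13.09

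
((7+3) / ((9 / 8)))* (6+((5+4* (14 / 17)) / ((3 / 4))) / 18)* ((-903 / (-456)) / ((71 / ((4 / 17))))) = 12184480 / 31578741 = 0.39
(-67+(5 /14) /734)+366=3072529 /10276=299.00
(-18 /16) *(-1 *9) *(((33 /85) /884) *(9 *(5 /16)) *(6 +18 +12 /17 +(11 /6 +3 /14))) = 76589469 /228906496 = 0.33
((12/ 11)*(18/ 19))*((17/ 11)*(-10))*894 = -32827680/ 2299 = -14279.11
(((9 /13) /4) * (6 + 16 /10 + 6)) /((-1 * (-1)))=153 /65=2.35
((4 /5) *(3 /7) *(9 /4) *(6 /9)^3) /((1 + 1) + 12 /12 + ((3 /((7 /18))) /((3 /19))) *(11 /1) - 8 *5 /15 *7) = 24 /54785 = 0.00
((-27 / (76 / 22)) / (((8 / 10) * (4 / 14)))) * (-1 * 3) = 31185 / 304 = 102.58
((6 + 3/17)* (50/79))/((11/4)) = 21000/14773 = 1.42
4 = 4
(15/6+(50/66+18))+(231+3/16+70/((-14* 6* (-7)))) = 252.56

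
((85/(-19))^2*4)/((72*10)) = 1445/12996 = 0.11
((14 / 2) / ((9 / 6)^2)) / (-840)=-0.00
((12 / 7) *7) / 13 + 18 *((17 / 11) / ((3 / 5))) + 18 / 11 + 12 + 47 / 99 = 61.40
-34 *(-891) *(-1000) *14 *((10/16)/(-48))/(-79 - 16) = -58129.93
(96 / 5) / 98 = 48 / 245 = 0.20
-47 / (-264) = 0.18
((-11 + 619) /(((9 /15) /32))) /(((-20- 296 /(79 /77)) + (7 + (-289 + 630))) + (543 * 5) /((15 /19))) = 7685120 /824403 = 9.32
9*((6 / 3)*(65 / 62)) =585 / 31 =18.87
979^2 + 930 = 959371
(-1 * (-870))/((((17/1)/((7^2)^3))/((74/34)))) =3787121310/289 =13104225.99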